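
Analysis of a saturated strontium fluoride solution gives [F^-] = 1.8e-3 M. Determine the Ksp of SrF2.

SrF2(s) <=> Sr^2+ + 2 F^-
Stoichiometry gives [Sr^2+] = (1/2)[F^-] = 9.00 x 10^-4 M.
Ksp = [Sr^2+][F^-]^2
Ksp = 9.00 × 10^-4 × (1.8 x 10^-3)^2 = 2.9 × 10^-9

Ksp = 2.9 × 10^-9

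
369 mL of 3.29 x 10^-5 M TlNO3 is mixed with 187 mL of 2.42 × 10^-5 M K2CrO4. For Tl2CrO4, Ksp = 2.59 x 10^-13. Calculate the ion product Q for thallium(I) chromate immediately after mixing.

Total volume = 369 + 187 = 556 mL.
[Tl^+] = 3.29 × 10^-5 × (369/556) = 2.183 × 10^-5 M
[CrO4^2-] = 2.42 × 10^-5 × (187/556) = 8.139 × 10^-6 M
Tl2CrO4(s) ⇌ 2 Tl^+(aq) + CrO4^2-(aq), so Q = [Tl^+]^2[CrO4^2-]
Q = (2.183 x 10^-5)^2(8.139 x 10^-6) = 3.88 × 10^-15
Q < Ksp, so no precipitate of Tl2CrO4 forms.

3.88 × 10^-15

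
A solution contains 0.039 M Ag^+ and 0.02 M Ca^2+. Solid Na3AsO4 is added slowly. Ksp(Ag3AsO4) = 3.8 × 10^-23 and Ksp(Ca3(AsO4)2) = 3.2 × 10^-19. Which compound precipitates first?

Ag3AsO4

Precipitation of each salt starts when its ion product equals its Ksp.
For Ag3AsO4: 3.8 × 10^-23 = (0.039)^3 × [AsO4^3-]  ⇒  [AsO4^3-] = 6.4 × 10^-19 M.
For Ca3(AsO4)2: 3.2 × 10^-19 = (0.02)^3 × [AsO4^3-]^2  ⇒  [AsO4^3-] = 2.0 x 10^-7 M.
The salt with the lower threshold [AsO4^3-] precipitates first: Ag3AsO4.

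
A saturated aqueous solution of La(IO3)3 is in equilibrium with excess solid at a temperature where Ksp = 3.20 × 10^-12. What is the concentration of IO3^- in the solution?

La(IO3)3(s) ⇌ La^3+ + 3 IO3^-
Ksp = [La^3+][IO3^-]^3
For each mole of La(IO3)3 that dissolves: [La^3+] = s, [IO3^-] = 3s.
So Ksp = s × (3s)^3 = 27s^4
Solving, s = (3.20 × 10^-12/27)^(1/4) = 5.867 × 10^-4 M
[IO3^-] = 3s = 1.76 × 10^-3 M

[IO3^-] = 1.76e-3 M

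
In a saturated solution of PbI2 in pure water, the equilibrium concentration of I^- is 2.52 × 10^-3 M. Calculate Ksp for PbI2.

PbI2(s) ⇌ Pb^2+(aq) + 2 I^-(aq)
Stoichiometry gives [Pb^2+] = (1/2)[I^-] = 1.260 × 10^-3 M.
Ksp = [Pb^2+][I^-]^2
Ksp = 1.260 × 10^-3 × (2.52 × 10^-3)^2 = 8.00 x 10^-9

Ksp = 8.00 × 10^-9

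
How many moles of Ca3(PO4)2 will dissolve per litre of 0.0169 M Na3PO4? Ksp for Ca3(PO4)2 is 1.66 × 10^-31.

s = 2.78e-10 M

Ca3(PO4)2(s) ⇌ 3 Ca^2+ + 2 PO4^3-
Ksp = [Ca^2+]^3[PO4^3-]^2
Let s be the molar solubility in this solution. [Ca^2+] = 3s, [PO4^3-] = 0.0169 + 2s ≈ 0.0169 (Ksp is small, so little additional dissolves).
Ksp ≈ (3s)^3 × (0.0169)^2
s = 2.78 × 10^-10 M
Check: 2s = 5.6 × 10^-10 ≪ 0.0169, so the approximation is valid.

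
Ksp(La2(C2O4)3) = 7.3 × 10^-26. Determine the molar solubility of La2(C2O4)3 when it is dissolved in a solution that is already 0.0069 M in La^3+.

La2(C2O4)3(s) ⇌ 2 La^3+(aq) + 3 C2O4^2-(aq)
Ksp = [La^3+]^2[C2O4^2-]^3
If s mol/L dissolves here, [La^3+] = 0.0069 + 2s ≈ 0.0069, [C2O4^2-] = 3s (since the La^3+ already present dominates).
Ksp ≈ (0.0069)^2 × (3s)^3
s = 3.8 x 10^-8 M
Check: 2s = 7.7 × 10^-8 ≪ 0.0069, so the approximation is valid.

s = 3.8 × 10^-8 M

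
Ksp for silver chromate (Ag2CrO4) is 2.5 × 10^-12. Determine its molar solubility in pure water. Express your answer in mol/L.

Ag2CrO4(s) ⇌ 2 Ag^+ + CrO4^2-
Ksp = [Ag^+]^2[CrO4^2-]
If s mol/L of Ag2CrO4 dissolves, [Ag^+] = 2s and [CrO4^2-] = s.
Ksp = (2s)^2s = 4s^3
s^3 = 2.5 × 10^-12 / 4, so s = 8.5 x 10^-5 M

s = 8.5 × 10^-5 M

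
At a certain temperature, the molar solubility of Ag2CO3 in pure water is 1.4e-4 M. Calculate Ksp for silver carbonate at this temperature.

Ksp = 1.1e-11

Ag2CO3(s) <=> 2 Ag^+(aq) + CO3^2-(aq)
If s mol/L of Ag2CO3 dissolves, [Ag^+] = 2s and [CO3^2-] = s.
Ksp = [Ag^+]^2[CO3^2-]
Ksp = (2s)^2s = 4s^3
Ksp = 4 × (1.4 × 10^-4)^3 = 1.1 × 10^-11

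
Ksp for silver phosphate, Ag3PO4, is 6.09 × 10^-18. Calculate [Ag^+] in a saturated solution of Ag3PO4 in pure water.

Ag3PO4(s) ⇌ 3 Ag^+ + PO4^3-
Ksp = [Ag^+]^3[PO4^3-]
Let s = molar solubility. Then [Ag^+] = 3s and [PO4^3-] = s.
Ksp = (3s)^3s = 27s^4
s^4 = 6.09 × 10^-18 / 27, so s = 2.179 × 10^-5 M
[Ag^+] = 3s = 6.54 × 10^-5 M

[Ag^+] = 6.54 × 10^-5 M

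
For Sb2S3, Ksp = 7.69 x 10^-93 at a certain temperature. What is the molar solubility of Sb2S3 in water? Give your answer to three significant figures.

Sb2S3(s) ⇌ 2 Sb^3+(aq) + 3 S^2-(aq)
Ksp = [Sb^3+]^2[S^2-]^3
If s mol/L of Sb2S3 dissolves, [Sb^3+] = 2s and [S^2-] = 3s.
Ksp = (2s)^2(3s)^3 = 108s^5
Solving, s = (7.69 x 10^-93/108)^(1/5) = 1.48 × 10^-19 M

s ≈ 1.48 × 10^-19 M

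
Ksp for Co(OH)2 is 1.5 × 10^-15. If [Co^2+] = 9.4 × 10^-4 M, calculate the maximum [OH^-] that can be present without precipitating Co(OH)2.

[OH^-] ≈ 1.3 x 10^-6 M

Co(OH)2(s) ⇌ Co^2+(aq) + 2 OH^-(aq)
Ksp = [Co^2+][OH^-]^2
Precipitation begins when Q = Ksp. With [Co^2+] = 9.4 × 10^-4 M:
1.5 × 10^-15 = (9.4 × 10^-4) × [OH^-]^2
[OH^-] = (1.5 × 10^-15 / 9.4 × 10^-4)^(1/2) = 1.3 × 10^-6 M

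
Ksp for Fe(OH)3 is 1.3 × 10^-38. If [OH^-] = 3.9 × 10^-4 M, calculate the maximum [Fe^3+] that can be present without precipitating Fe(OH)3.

Fe(OH)3(s) ⇌ Fe^3+(aq) + 3 OH^-(aq)
Ksp = [Fe^3+][OH^-]^3
Precipitation begins when Q = Ksp. With [OH^-] = 3.9 × 10^-4 M:
1.3 × 10^-38 = (3.9 × 10^-4)^3 × [Fe^3+]
[Fe^3+] = (1.3 × 10^-38 / 5.93 × 10^-11) = 2.2 × 10^-28 M

[Fe^3+] = 2.2 x 10^-28 M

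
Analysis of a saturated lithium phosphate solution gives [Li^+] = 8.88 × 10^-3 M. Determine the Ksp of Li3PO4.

Li3PO4(s) ⇌ 3 Li^+ + PO4^3-
Stoichiometry gives [PO4^3-] = (1/3)[Li^+] = 2.960 x 10^-3 M.
Ksp = [Li^+]^3[PO4^3-]
Ksp = (8.88 × 10^-3)^3 × 2.960 × 10^-3 = 2.07 × 10^-9

Ksp = 2.07 × 10^-9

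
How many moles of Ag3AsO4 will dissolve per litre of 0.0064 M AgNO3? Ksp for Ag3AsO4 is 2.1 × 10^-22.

Ag3AsO4(s) <=> 3 Ag^+(aq) + AsO4^3-(aq)
Ksp = [Ag^+]^3[AsO4^3-]
Let s = moles of Ag3AsO4 that dissolve per litre. [Ag^+] = 0.0064 + 3s ≈ 0.0064, [AsO4^3-] = s (since Ag^+ from AgNO3 dominates).
Ksp ≈ (0.0064)^3 × s
s = 8.0 x 10^-16 M
Check: 3s = 2.4 × 10^-15 ≪ 0.0064, so the approximation is valid.

s ≈ 8.0e-16 M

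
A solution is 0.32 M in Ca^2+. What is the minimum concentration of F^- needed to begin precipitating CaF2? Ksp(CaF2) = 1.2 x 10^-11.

CaF2(s) ⇌ Ca^2+ + 2 F^-
Ksp = [Ca^2+][F^-]^2
Precipitation begins when Q = Ksp. With [Ca^2+] = 0.32 M:
1.2 x 10^-11 = (0.32) × [F^-]^2
[F^-] = (1.2 x 10^-11 / 3.2 x 10^-1)^(1/2) = 6.1 x 10^-6 M

[F^-] ≈ 6.1 × 10^-6 M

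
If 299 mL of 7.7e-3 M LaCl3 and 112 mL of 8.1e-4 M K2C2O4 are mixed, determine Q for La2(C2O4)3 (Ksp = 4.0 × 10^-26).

Total volume = 299 + 112 = 411 mL.
[La^3+] = 7.7 x 10^-3 × (299/411) = 5.60 × 10^-3 M
[C2O4^2-] = 8.1 × 10^-4 × (112/411) = 2.21 × 10^-4 M
La2(C2O4)3(s) ⇌ 2 La^3+(aq) + 3 C2O4^2-(aq), so Q = [La^3+]^2[C2O4^2-]^3
Q = (5.60 x 10^-3)^2(2.21 × 10^-4)^3 = 3.4 × 10^-16
Q > Ksp, so La2(C2O4)3 will precipitate.

Q ≈ 3.4 x 10^-16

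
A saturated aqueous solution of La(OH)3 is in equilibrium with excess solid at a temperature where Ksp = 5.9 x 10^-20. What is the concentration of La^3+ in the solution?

La(OH)3(s) <=> La^3+(aq) + 3 OH^-(aq)
Ksp = [La^3+][OH^-]^3
For each mole of La(OH)3 that dissolves: [La^3+] = s, [OH^-] = 3s.
Substituting: Ksp = s(3s)^3 = 27s^4
Solving, s = (5.9 x 10^-20/27)^(1/4) = 6.84 × 10^-6 M
[La^3+] = s = 6.8 × 10^-6 M

6.8 x 10^-6 M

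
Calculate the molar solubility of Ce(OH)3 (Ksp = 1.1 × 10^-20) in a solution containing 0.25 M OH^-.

7.0 × 10^-19 M

Ce(OH)3(s) ⇌ Ce^3+(aq) + 3 OH^-(aq)
Ksp = [Ce^3+][OH^-]^3
Let s be the molar solubility in this solution. [Ce^3+] = s, [OH^-] = 0.25 + 3s ≈ 0.25 (since the OH^- already present dominates).
Ksp ≈ s × (0.25)^3
s = 7.0 × 10^-19 M
Check: 3s = 2.1 × 10^-18 ≪ 0.25, so the approximation is valid.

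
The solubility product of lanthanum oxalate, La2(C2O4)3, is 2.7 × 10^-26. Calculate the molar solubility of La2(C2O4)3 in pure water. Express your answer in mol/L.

La2(C2O4)3(s) ⇌ 2 La^3+ + 3 C2O4^2-
Ksp = [La^3+]^2[C2O4^2-]^3
For each mole of La2(C2O4)3 that dissolves: [La^3+] = 2s, [C2O4^2-] = 3s.
So Ksp = (2s)^2 × (3s)^3 = 108s^5
Solving, s = (2.7 × 10^-26/108)^(1/5) = 3.0 × 10^-6 M

s = 3.0 x 10^-6 M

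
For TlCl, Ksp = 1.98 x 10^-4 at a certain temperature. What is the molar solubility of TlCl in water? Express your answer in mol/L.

s ≈ 0.0141 M

TlCl(s) ⇌ Tl^+ + Cl^-
Ksp = [Tl^+][Cl^-]
Let s = molar solubility. Then [Tl^+] = s and [Cl^-] = s.
Ksp = (s)(s) = s^2
s = (1.98 x 10^-4)^(1/2) = 1.41 × 10^-2 M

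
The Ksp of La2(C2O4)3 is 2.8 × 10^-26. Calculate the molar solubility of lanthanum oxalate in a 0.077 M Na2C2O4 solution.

s = 3.9e-12 M

La2(C2O4)3(s) <=> 2 La^3+(aq) + 3 C2O4^2-(aq)
Ksp = [La^3+]^2[C2O4^2-]^3
Let s be the molar solubility in this solution. [La^3+] = 2s, [C2O4^2-] = 0.077 + 3s ≈ 0.077 (since C2O4^2- from Na2C2O4 dominates).
Ksp ≈ (2s)^2 × (0.077)^3
s = 3.9 x 10^-12 M
Check: 3s = 1.2 × 10^-11 ≪ 0.077, so the approximation is valid.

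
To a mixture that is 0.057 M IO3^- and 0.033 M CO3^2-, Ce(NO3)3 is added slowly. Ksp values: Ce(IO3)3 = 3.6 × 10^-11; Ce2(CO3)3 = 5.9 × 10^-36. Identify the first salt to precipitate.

Ce2(CO3)3

Each salt begins to precipitate when Q = Ksp, i.e. when [Ce^3+] reaches its threshold.
For Ce(IO3)3: 3.6 × 10^-11 = (0.057)^3 × [Ce^3+]  ⇒  [Ce^3+] = 1.9 × 10^-7 M.
For Ce2(CO3)3: 5.9 × 10^-36 = (0.033)^3 × [Ce^3+]^2  ⇒  [Ce^3+] = 4.1 × 10^-16 M.
The salt with the lower threshold [Ce^3+] precipitates first: Ce2(CO3)3.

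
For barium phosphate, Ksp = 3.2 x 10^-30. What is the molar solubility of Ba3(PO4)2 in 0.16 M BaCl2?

s ≈ 1.4e-14 M

Ba3(PO4)2(s) <=> 3 Ba^2+(aq) + 2 PO4^3-(aq)
Ksp = [Ba^2+]^3[PO4^3-]^2
If s mol/L dissolves here, [Ba^2+] = 0.16 + 3s ≈ 0.16, [PO4^3-] = 2s (Ksp is small, so little additional dissolves).
Ksp ≈ (0.16)^3 × (2s)^2
s = 1.4 x 10^-14 M
Check: 3s = 4.2 x 10^-14 ≪ 0.16, so the approximation is valid.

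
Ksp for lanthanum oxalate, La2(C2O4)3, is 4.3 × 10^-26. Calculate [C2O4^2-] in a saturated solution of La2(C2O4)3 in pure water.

9.9 × 10^-6 M

La2(C2O4)3(s) <=> 2 La^3+ + 3 C2O4^2-
Ksp = [La^3+]^2[C2O4^2-]^3
For each mole of La2(C2O4)3 that dissolves: [La^3+] = 2s, [C2O4^2-] = 3s.
Substituting: Ksp = (2s)^2(3s)^3 = 108s^5
s^5 = 4.3 × 10^-26 / 108, so s = 3.31 × 10^-6 M
[C2O4^2-] = 3s = 9.9 × 10^-6 M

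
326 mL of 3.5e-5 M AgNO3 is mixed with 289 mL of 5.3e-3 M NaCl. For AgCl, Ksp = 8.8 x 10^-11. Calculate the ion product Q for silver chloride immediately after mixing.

4.6e-8

Total volume = 326 + 289 = 615 mL.
[Ag^+] = 3.5 x 10^-5 × (326/615) = 1.86 × 10^-5 M
[Cl^-] = 5.3 x 10^-3 × (289/615) = 2.49 x 10^-3 M
AgCl(s) ⇌ Ag^+(aq) + Cl^-(aq), so Q = [Ag^+][Cl^-]
Q = (1.86 x 10^-5)(2.49 x 10^-3) = 4.6 x 10^-8
Q > Ksp, so AgCl will precipitate.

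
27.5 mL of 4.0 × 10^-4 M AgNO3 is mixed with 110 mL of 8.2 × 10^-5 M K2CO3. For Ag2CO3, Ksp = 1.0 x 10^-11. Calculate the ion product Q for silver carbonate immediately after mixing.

Q ≈ 4.2e-13

Total volume = 27.5 + 110 = 137.5 mL.
[Ag^+] = 4.0 × 10^-4 × (27.5/137.5) = 8.00 × 10^-5 M
[CO3^2-] = 8.2 × 10^-5 × (110/137.5) = 6.56 x 10^-5 M
Ag2CO3(s) ⇌ 2 Ag^+(aq) + CO3^2-(aq), so Q = [Ag^+]^2[CO3^2-]
Q = (8.00 × 10^-5)^2(6.56 x 10^-5) = 4.2 × 10^-13
Q < Ksp, so no precipitate of Ag2CO3 forms.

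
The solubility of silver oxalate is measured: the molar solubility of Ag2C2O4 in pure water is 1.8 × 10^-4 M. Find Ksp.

Ag2C2O4(s) ⇌ 2 Ag^+(aq) + C2O4^2-(aq)
With molar solubility s: [Ag^+] = 2s, [C2O4^2-] = s.
Ksp = [Ag^+]^2[C2O4^2-]
Ksp = (2s)^2s = 4s^3
With s = 1.8 × 10^-4: Ksp = 2.3 × 10^-11

2.3 x 10^-11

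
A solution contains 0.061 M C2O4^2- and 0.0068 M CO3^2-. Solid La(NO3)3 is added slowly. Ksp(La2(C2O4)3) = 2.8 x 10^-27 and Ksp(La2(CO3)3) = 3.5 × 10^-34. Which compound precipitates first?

Precipitation of each salt starts when its ion product equals its Ksp.
For La2(C2O4)3: 2.8 x 10^-27 = (0.061)^3 × [La^3+]^2  ⇒  [La^3+] = 3.5 × 10^-12 M.
For La2(CO3)3: 3.5 × 10^-34 = (0.0068)^3 × [La^3+]^2  ⇒  [La^3+] = 3.3 × 10^-14 M.
The salt with the lower threshold [La^3+] precipitates first: La2(CO3)3.

La2(CO3)3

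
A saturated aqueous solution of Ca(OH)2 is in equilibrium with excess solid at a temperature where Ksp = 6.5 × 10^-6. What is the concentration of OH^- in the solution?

[OH^-] = 2.4 x 10^-2 M

Ca(OH)2(s) <=> Ca^2+ + 2 OH^-
Ksp = [Ca^2+][OH^-]^2
For each mole of Ca(OH)2 that dissolves: [Ca^2+] = s, [OH^-] = 2s.
Substituting: Ksp = s(2s)^2 = 4s^3
s^3 = 6.5 × 10^-6 / 4, so s = 1.18 × 10^-2 M
[OH^-] = 2s = 2.4 x 10^-2 M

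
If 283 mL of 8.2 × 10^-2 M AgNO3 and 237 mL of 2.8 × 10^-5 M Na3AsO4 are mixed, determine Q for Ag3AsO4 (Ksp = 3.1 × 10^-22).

Total volume = 283 + 237 = 520 mL.
[Ag^+] = 8.2 × 10^-2 × (283/520) = 4.46 x 10^-2 M
[AsO4^3-] = 2.8 × 10^-5 × (237/520) = 1.28 × 10^-5 M
Ag3AsO4(s) ⇌ 3 Ag^+ + AsO4^3-, so Q = [Ag^+]^3[AsO4^3-]
Q = (4.46 x 10^-2)^3(1.28 × 10^-5) = 1.1 x 10^-9
Q > Ksp, so Ag3AsO4 will precipitate.

Q = 1.1 × 10^-9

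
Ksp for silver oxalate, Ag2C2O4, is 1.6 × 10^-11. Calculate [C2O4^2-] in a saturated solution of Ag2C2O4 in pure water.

Ag2C2O4(s) ⇌ 2 Ag^+(aq) + C2O4^2-(aq)
Ksp = [Ag^+]^2[C2O4^2-]
Let s = molar solubility. Then [Ag^+] = 2s and [C2O4^2-] = s.
Substituting: Ksp = (2s)^2s = 4s^3
Solving, s = (1.6 × 10^-11/4)^(1/3) = 1.59 × 10^-4 M
[C2O4^2-] = s = 1.6 × 10^-4 M

[C2O4^2-] ≈ 1.6 × 10^-4 M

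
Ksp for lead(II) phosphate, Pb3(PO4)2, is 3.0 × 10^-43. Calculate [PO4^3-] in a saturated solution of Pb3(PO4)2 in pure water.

Pb3(PO4)2(s) ⇌ 3 Pb^2+ + 2 PO4^3-
Ksp = [Pb^2+]^3[PO4^3-]^2
With molar solubility s: [Pb^2+] = 3s, [PO4^3-] = 2s.
So Ksp = (3s)^3 × (2s)^2 = 108s^5
Solving, s = (3.0 × 10^-43/108)^(1/5) = 1.23 × 10^-9 M
[PO4^3-] = 2s = 2.5 × 10^-9 M

[PO4^3-] = 2.5e-9 M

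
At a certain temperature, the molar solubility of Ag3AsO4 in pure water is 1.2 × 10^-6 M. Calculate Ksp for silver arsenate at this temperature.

5.6 × 10^-23

Ag3AsO4(s) ⇌ 3 Ag^+(aq) + AsO4^3-(aq)
With molar solubility s: [Ag^+] = 3s, [AsO4^3-] = s.
Ksp = [Ag^+]^3[AsO4^3-]
Substituting: Ksp = (3s)^3s = 27s^4
With s = 1.2 × 10^-6: Ksp = 5.6 × 10^-23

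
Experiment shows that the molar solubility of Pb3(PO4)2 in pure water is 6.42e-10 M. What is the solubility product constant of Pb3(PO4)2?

1.18e-44

Pb3(PO4)2(s) ⇌ 3 Pb^2+(aq) + 2 PO4^3-(aq)
For each mole of Pb3(PO4)2 that dissolves: [Pb^2+] = 3s, [PO4^3-] = 2s.
Ksp = [Pb^2+]^3[PO4^3-]^2
So Ksp = (3s)^3 × (2s)^2 = 108s^5
With s = 6.42 × 10^-10: Ksp = 1.18 × 10^-44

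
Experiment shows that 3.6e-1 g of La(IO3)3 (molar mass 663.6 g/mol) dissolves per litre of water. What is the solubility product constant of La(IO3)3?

Molar solubility s = (3.6 x 10^-1 g/L) / (663.6 g/mol) = 5.42 × 10^-4 M.
La(IO3)3(s) <=> La^3+(aq) + 3 IO3^-(aq)
For each mole of La(IO3)3 that dissolves: [La^3+] = s, [IO3^-] = 3s.
Ksp = [La^3+][IO3^-]^3
Ksp = s(3s)^3 = 27s^4
Ksp = 27 × (5.42 × 10^-4)^4 = 2.3 x 10^-12

Ksp = 2.3e-12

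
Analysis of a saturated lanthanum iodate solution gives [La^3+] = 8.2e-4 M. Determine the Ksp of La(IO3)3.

Ksp ≈ 1.2 × 10^-11

La(IO3)3(s) <=> La^3+(aq) + 3 IO3^-(aq)
Stoichiometry gives [IO3^-] = (3/1)[La^3+] = 2.46 × 10^-3 M.
Ksp = [La^3+][IO3^-]^3
Ksp = 8.2 x 10^-4 × (2.46 × 10^-3)^3 = 1.2 × 10^-11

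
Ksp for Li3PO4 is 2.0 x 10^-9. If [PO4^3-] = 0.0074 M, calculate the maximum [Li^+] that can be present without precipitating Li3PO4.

[Li^+] ≈ 6.5 x 10^-3 M

Li3PO4(s) ⇌ 3 Li^+ + PO4^3-
Ksp = [Li^+]^3[PO4^3-]
Precipitation begins when Q = Ksp. With [PO4^3-] = 0.0074 M:
2.0 x 10^-9 = (0.0074) × [Li^+]^3
[Li^+] = (2.0 x 10^-9 / 7.4 × 10^-3)^(1/3) = 6.5 × 10^-3 M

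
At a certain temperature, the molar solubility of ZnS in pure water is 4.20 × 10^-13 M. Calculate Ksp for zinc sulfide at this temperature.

Ksp = 1.76 x 10^-25

ZnS(s) ⇌ Zn^2+ + S^2-
For each mole of ZnS that dissolves: [Zn^2+] = s, [S^2-] = s.
Ksp = [Zn^2+][S^2-]
Ksp = s^2
Ksp = (4.20 x 10^-13)^2 = 1.76 x 10^-25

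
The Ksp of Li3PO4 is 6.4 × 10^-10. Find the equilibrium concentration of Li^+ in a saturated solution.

Li3PO4(s) <=> 3 Li^+(aq) + PO4^3-(aq)
Ksp = [Li^+]^3[PO4^3-]
Let s = molar solubility. Then [Li^+] = 3s and [PO4^3-] = s.
So Ksp = (3s)^3 × s = 27s^4
s = (6.4 × 10^-10 / 27)^(1/4) = 2.21 x 10^-3 M
[Li^+] = 3s = 6.6 × 10^-3 M

[Li^+] ≈ 6.6 × 10^-3 M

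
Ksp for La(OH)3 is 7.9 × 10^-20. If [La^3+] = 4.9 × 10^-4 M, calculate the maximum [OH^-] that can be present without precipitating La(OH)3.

La(OH)3(s) <=> La^3+ + 3 OH^-
Ksp = [La^3+][OH^-]^3
Precipitation begins when Q = Ksp. With [La^3+] = 4.9 × 10^-4 M:
7.9 × 10^-20 = (4.9 × 10^-4) × [OH^-]^3
[OH^-] = (7.9 × 10^-20 / 4.9 × 10^-4)^(1/3) = 5.4 × 10^-6 M

[OH^-] = 5.4 × 10^-6 M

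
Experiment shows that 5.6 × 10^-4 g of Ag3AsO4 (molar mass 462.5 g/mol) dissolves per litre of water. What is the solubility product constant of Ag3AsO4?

5.8e-23

Molar solubility s = (5.6 x 10^-4 g/L) / (462.5 g/mol) = 1.21 × 10^-6 M.
Ag3AsO4(s) ⇌ 3 Ag^+(aq) + AsO4^3-(aq)
For each mole of Ag3AsO4 that dissolves: [Ag^+] = 3s, [AsO4^3-] = s.
Ksp = [Ag^+]^3[AsO4^3-]
Substituting: Ksp = (3s)^3s = 27s^4
Ksp = 27 × (1.21 x 10^-6)^4 = 5.8 × 10^-23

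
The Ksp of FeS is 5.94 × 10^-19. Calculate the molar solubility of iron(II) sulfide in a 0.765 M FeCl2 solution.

7.76 × 10^-19 M

FeS(s) <=> Fe^2+ + S^2-
Ksp = [Fe^2+][S^2-]
Let s = moles of FeS that dissolve per litre. [Fe^2+] = 0.765 + s ≈ 0.765, [S^2-] = s (since Fe^2+ from FeCl2 dominates).
Ksp ≈ 0.765 × s
s = 7.76 × 10^-19 M
Check: s = 7.8 × 10^-19 ≪ 0.765, so the approximation is valid.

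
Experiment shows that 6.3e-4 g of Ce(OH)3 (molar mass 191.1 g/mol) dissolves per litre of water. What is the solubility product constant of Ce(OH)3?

Ksp = 3.2 x 10^-21

Molar solubility s = (6.3 × 10^-4 g/L) / (191.1 g/mol) = 3.30 × 10^-6 M.
Ce(OH)3(s) ⇌ Ce^3+ + 3 OH^-
Let s = molar solubility. Then [Ce^3+] = s and [OH^-] = 3s.
Ksp = [Ce^3+][OH^-]^3
Substituting: Ksp = s(3s)^3 = 27s^4
With s = 3.30 × 10^-6: Ksp = 3.2 × 10^-21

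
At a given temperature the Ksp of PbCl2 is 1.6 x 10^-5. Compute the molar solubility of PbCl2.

PbCl2(s) <=> Pb^2+ + 2 Cl^-
Ksp = [Pb^2+][Cl^-]^2
With molar solubility s: [Pb^2+] = s, [Cl^-] = 2s.
So Ksp = s × (2s)^2 = 4s^3
s^3 = 1.6 x 10^-5 / 4, so s = 1.6 × 10^-2 M

0.016 M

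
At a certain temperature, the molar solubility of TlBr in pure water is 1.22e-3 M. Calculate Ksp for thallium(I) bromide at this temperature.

TlBr(s) <=> Tl^+ + Br^-
If s mol/L of TlBr dissolves, [Tl^+] = s and [Br^-] = s.
Ksp = [Tl^+][Br^-]
Ksp = s^2
With s = 1.22 × 10^-3: Ksp = 1.49 × 10^-6

Ksp ≈ 1.49 × 10^-6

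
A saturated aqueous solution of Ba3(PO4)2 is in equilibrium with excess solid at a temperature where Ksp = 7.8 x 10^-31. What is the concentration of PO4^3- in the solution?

[PO4^3-] = 7.5 × 10^-7 M

Ba3(PO4)2(s) <=> 3 Ba^2+(aq) + 2 PO4^3-(aq)
Ksp = [Ba^2+]^3[PO4^3-]^2
With molar solubility s: [Ba^2+] = 3s, [PO4^3-] = 2s.
So Ksp = (3s)^3 × (2s)^2 = 108s^5
s^5 = 7.8 x 10^-31 / 108, so s = 3.73 × 10^-7 M
[PO4^3-] = 2s = 7.5 × 10^-7 M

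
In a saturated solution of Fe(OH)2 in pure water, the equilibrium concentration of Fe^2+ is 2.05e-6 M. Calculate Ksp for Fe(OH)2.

3.45e-17

Fe(OH)2(s) ⇌ Fe^2+ + 2 OH^-
Stoichiometry gives [OH^-] = (2/1)[Fe^2+] = 4.100 x 10^-6 M.
Ksp = [Fe^2+][OH^-]^2
Ksp = 2.05 x 10^-6 × (4.100 × 10^-6)^2 = 3.45 × 10^-17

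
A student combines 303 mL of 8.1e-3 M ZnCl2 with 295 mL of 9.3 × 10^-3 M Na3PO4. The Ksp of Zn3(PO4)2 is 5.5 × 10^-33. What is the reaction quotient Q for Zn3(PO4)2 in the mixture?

Total volume = 303 + 295 = 598 mL.
[Zn^2+] = 8.1 × 10^-3 × (303/598) = 4.10 × 10^-3 M
[PO4^3-] = 9.3 × 10^-3 × (295/598) = 4.59 × 10^-3 M
Zn3(PO4)2(s) <=> 3 Zn^2+(aq) + 2 PO4^3-(aq), so Q = [Zn^2+]^3[PO4^3-]^2
Q = (4.10 × 10^-3)^3(4.59 × 10^-3)^2 = 1.5 × 10^-12
Q > Ksp, so Zn3(PO4)2 will precipitate.

1.5 x 10^-12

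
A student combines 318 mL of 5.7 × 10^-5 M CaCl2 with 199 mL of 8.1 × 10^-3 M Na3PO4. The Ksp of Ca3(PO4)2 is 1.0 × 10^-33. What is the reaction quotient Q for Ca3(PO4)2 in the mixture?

Total volume = 318 + 199 = 517 mL.
[Ca^2+] = 5.7 × 10^-5 × (318/517) = 3.51 × 10^-5 M
[PO4^3-] = 8.1 x 10^-3 × (199/517) = 3.12 x 10^-3 M
Ca3(PO4)2(s) ⇌ 3 Ca^2+ + 2 PO4^3-, so Q = [Ca^2+]^3[PO4^3-]^2
Q = (3.51 × 10^-5)^3(3.12 × 10^-3)^2 = 4.2 × 10^-19
Q > Ksp, so Ca3(PO4)2 will precipitate.

4.2 × 10^-19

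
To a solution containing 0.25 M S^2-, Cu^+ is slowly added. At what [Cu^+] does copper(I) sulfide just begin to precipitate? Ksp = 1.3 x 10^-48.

[Cu^+] = 2.3 × 10^-24 M

Cu2S(s) ⇌ 2 Cu^+ + S^2-
Ksp = [Cu^+]^2[S^2-]
Precipitation begins when Q = Ksp. With [S^2-] = 0.25 M:
1.3 x 10^-48 = (0.25) × [Cu^+]^2
[Cu^+] = (1.3 x 10^-48 / 2.5 × 10^-1)^(1/2) = 2.3 × 10^-24 M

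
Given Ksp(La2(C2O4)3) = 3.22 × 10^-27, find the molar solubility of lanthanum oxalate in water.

1.97e-6 M

La2(C2O4)3(s) ⇌ 2 La^3+(aq) + 3 C2O4^2-(aq)
Ksp = [La^3+]^2[C2O4^2-]^3
Let s = molar solubility. Then [La^3+] = 2s and [C2O4^2-] = 3s.
Substituting: Ksp = (2s)^2(3s)^3 = 108s^5
s = (3.22 × 10^-27 / 108)^(1/5) = 1.97 x 10^-6 M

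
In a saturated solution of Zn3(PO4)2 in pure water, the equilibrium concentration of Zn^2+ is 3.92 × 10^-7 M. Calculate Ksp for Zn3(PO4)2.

Zn3(PO4)2(s) ⇌ 3 Zn^2+ + 2 PO4^3-
Stoichiometry gives [PO4^3-] = (2/3)[Zn^2+] = 2.613 × 10^-7 M.
Ksp = [Zn^2+]^3[PO4^3-]^2
Ksp = (3.92 x 10^-7)^3 × (2.613 x 10^-7)^2 = 4.11 × 10^-33

Ksp = 4.11e-33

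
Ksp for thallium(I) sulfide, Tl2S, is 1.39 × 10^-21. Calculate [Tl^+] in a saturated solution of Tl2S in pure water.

Tl2S(s) ⇌ 2 Tl^+ + S^2-
Ksp = [Tl^+]^2[S^2-]
Let s = molar solubility. Then [Tl^+] = 2s and [S^2-] = s.
So Ksp = (2s)^2 × s = 4s^3
Solving, s = (1.39 × 10^-21/4)^(1/3) = 7.030 x 10^-8 M
[Tl^+] = 2s = 1.41 x 10^-7 M

1.41e-7 M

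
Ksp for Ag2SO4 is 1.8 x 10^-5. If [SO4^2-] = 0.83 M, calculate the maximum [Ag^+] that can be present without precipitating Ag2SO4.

[Ag^+] ≈ 4.7 × 10^-3 M

Ag2SO4(s) <=> 2 Ag^+(aq) + SO4^2-(aq)
Ksp = [Ag^+]^2[SO4^2-]
Precipitation begins when Q = Ksp. With [SO4^2-] = 0.83 M:
1.8 x 10^-5 = (0.83) × [Ag^+]^2
[Ag^+] = (1.8 x 10^-5 / 8.3 × 10^-1)^(1/2) = 4.7 × 10^-3 M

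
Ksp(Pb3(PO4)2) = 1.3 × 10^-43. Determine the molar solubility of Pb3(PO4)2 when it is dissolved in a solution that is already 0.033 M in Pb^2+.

s ≈ 3.0 x 10^-20 M

Pb3(PO4)2(s) ⇌ 3 Pb^2+(aq) + 2 PO4^3-(aq)
Ksp = [Pb^2+]^3[PO4^3-]^2
Let s be the molar solubility in this solution. [Pb^2+] = 0.033 + 3s ≈ 0.033, [PO4^3-] = 2s (since the Pb^2+ already present dominates).
Ksp ≈ (0.033)^3 × (2s)^2
s = 3.0 x 10^-20 M
Check: 3s = 9.0 × 10^-20 ≪ 0.033, so the approximation is valid.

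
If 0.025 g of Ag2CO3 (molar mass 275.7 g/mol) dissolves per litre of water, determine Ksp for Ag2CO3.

3.0e-12

Molar solubility s = (2.5 x 10^-2 g/L) / (275.7 g/mol) = 9.07 × 10^-5 M.
Ag2CO3(s) <=> 2 Ag^+ + CO3^2-
With molar solubility s: [Ag^+] = 2s, [CO3^2-] = s.
Ksp = [Ag^+]^2[CO3^2-]
Substituting: Ksp = (2s)^2s = 4s^3
With s = 9.07 × 10^-5: Ksp = 3.0 x 10^-12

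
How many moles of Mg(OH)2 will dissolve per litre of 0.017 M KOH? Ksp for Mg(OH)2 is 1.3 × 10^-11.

s = 4.5e-8 M

Mg(OH)2(s) ⇌ Mg^2+(aq) + 2 OH^-(aq)
Ksp = [Mg^2+][OH^-]^2
Let s = moles of Mg(OH)2 that dissolve per litre. [Mg^2+] = s, [OH^-] = 0.017 + 2s ≈ 0.017 (since OH^- from KOH dominates).
Ksp ≈ s × (0.017)^2
s = 4.5 × 10^-8 M
Check: 2s = 9.0 × 10^-8 ≪ 0.017, so the approximation is valid.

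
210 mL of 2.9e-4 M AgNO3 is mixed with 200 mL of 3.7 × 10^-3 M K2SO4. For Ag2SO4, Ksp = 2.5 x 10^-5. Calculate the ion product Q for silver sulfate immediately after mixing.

Total volume = 210 + 200 = 410 mL.
[Ag^+] = 2.9 × 10^-4 × (210/410) = 1.49 × 10^-4 M
[SO4^2-] = 3.7 × 10^-3 × (200/410) = 1.80 x 10^-3 M
Ag2SO4(s) ⇌ 2 Ag^+ + SO4^2-, so Q = [Ag^+]^2[SO4^2-]
Q = (1.49 × 10^-4)^2(1.80 × 10^-3) = 4.0 × 10^-11
Q < Ksp, so no precipitate of Ag2SO4 forms.

Q ≈ 4.0e-11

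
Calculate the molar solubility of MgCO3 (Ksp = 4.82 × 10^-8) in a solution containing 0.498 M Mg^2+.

9.68 × 10^-8 M

MgCO3(s) ⇌ Mg^2+ + CO3^2-
Ksp = [Mg^2+][CO3^2-]
Let s be the molar solubility in this solution. [Mg^2+] = 0.498 + s ≈ 0.498, [CO3^2-] = s (Ksp is small, so little additional dissolves).
Ksp ≈ 0.498 × s
s = 9.68 × 10^-8 M
Check: s = 9.7 x 10^-8 ≪ 0.498, so the approximation is valid.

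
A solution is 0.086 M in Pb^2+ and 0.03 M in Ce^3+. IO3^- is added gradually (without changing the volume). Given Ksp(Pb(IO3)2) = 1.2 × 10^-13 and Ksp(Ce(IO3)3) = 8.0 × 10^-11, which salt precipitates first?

Each salt begins to precipitate when Q = Ksp, i.e. when [IO3^-] reaches its threshold.
For Pb(IO3)2: 1.2 × 10^-13 = 0.086 × [IO3^-]^2  ⇒  [IO3^-] = 1.2 x 10^-6 M.
For Ce(IO3)3: 8.0 × 10^-11 = 0.03 × [IO3^-]^3  ⇒  [IO3^-] = 1.4 × 10^-3 M.
The salt with the lower threshold [IO3^-] precipitates first: Pb(IO3)2.

Pb(IO3)2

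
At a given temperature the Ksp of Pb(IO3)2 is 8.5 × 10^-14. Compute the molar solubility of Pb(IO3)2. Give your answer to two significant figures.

2.8 × 10^-5 M

Pb(IO3)2(s) <=> Pb^2+(aq) + 2 IO3^-(aq)
Ksp = [Pb^2+][IO3^-]^2
If s mol/L of Pb(IO3)2 dissolves, [Pb^2+] = s and [IO3^-] = 2s.
So Ksp = s × (2s)^2 = 4s^3
Solving, s = (8.5 × 10^-14/4)^(1/3) = 2.8 x 10^-5 M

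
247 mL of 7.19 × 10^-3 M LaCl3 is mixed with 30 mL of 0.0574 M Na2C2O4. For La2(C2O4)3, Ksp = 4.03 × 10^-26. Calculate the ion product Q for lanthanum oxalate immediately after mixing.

Total volume = 247 + 30 = 277 mL.
[La^3+] = 7.19 × 10^-3 × (247/277) = 6.411 × 10^-3 M
[C2O4^2-] = 5.74 x 10^-2 × (30/277) = 6.217 x 10^-3 M
La2(C2O4)3(s) ⇌ 2 La^3+ + 3 C2O4^2-, so Q = [La^3+]^2[C2O4^2-]^3
Q = (6.411 × 10^-3)^2(6.217 × 10^-3)^3 = 9.88 × 10^-12
Q > Ksp, so La2(C2O4)3 will precipitate.

Q = 9.88 × 10^-12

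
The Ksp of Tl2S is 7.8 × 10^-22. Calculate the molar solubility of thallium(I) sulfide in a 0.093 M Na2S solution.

Tl2S(s) <=> 2 Tl^+(aq) + S^2-(aq)
Ksp = [Tl^+]^2[S^2-]
Let s be the molar solubility in this solution. [Tl^+] = 2s, [S^2-] = 0.093 + s ≈ 0.093 (common-ion effect: S^2- is already 0.093 M).
Ksp ≈ (2s)^2 × 0.093
s = 4.6 x 10^-11 M
Check: s = 4.6 × 10^-11 ≪ 0.093, so the approximation is valid.

s = 4.6 x 10^-11 M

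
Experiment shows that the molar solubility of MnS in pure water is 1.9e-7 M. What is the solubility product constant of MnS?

3.6 × 10^-14

MnS(s) <=> Mn^2+(aq) + S^2-(aq)
With molar solubility s: [Mn^2+] = s, [S^2-] = s.
Ksp = [Mn^2+][S^2-]
Ksp = (s)(s) = s^2
Ksp = (1.9 x 10^-7)^2 = 3.6 × 10^-14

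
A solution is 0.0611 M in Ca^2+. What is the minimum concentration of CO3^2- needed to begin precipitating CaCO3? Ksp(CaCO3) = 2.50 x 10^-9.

[CO3^2-] ≈ 4.09 × 10^-8 M

CaCO3(s) ⇌ Ca^2+(aq) + CO3^2-(aq)
Ksp = [Ca^2+][CO3^2-]
Precipitation begins when Q = Ksp. With [Ca^2+] = 0.0611 M:
2.50 x 10^-9 = (0.0611) × [CO3^2-]
[CO3^2-] = (2.50 x 10^-9 / 6.11 × 10^-2) = 4.09 × 10^-8 M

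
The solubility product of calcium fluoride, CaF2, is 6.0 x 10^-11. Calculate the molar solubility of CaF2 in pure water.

CaF2(s) ⇌ Ca^2+(aq) + 2 F^-(aq)
Ksp = [Ca^2+][F^-]^2
With molar solubility s: [Ca^2+] = s, [F^-] = 2s.
So Ksp = s × (2s)^2 = 4s^3
s = (6.0 x 10^-11 / 4)^(1/3) = 2.5 × 10^-4 M

s ≈ 2.5 x 10^-4 M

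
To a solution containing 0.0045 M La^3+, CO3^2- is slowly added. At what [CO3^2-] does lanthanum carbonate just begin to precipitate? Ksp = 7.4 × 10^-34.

La2(CO3)3(s) <=> 2 La^3+(aq) + 3 CO3^2-(aq)
Ksp = [La^3+]^2[CO3^2-]^3
Precipitation begins when Q = Ksp. With [La^3+] = 0.0045 M:
7.4 × 10^-34 = (0.0045)^2 × [CO3^2-]^3
[CO3^2-] = (7.4 × 10^-34 / 2.03 x 10^-5)^(1/3) = 3.3 × 10^-10 M

3.3 × 10^-10 M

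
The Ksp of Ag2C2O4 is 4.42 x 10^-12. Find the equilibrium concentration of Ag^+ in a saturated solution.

[Ag^+] ≈ 2.07e-4 M

Ag2C2O4(s) ⇌ 2 Ag^+ + C2O4^2-
Ksp = [Ag^+]^2[C2O4^2-]
For each mole of Ag2C2O4 that dissolves: [Ag^+] = 2s, [C2O4^2-] = s.
Substituting: Ksp = (2s)^2s = 4s^3
s^3 = 4.42 x 10^-12 / 4, so s = 1.034 x 10^-4 M
[Ag^+] = 2s = 2.07 × 10^-4 M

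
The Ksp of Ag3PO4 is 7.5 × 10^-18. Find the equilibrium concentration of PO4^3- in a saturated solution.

Ag3PO4(s) <=> 3 Ag^+(aq) + PO4^3-(aq)
Ksp = [Ag^+]^3[PO4^3-]
For each mole of Ag3PO4 that dissolves: [Ag^+] = 3s, [PO4^3-] = s.
Substituting: Ksp = (3s)^3s = 27s^4
s^4 = 7.5 × 10^-18 / 27, so s = 2.30 × 10^-5 M
[PO4^3-] = s = 2.3 × 10^-5 M

2.3 × 10^-5 M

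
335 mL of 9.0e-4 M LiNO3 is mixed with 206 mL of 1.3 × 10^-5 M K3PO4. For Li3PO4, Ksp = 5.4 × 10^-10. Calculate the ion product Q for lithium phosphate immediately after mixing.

Q = 8.6 × 10^-16

Total volume = 335 + 206 = 541 mL.
[Li^+] = 9.0 × 10^-4 × (335/541) = 5.57 × 10^-4 M
[PO4^3-] = 1.3 x 10^-5 × (206/541) = 4.95 x 10^-6 M
Li3PO4(s) ⇌ 3 Li^+(aq) + PO4^3-(aq), so Q = [Li^+]^3[PO4^3-]
Q = (5.57 × 10^-4)^3(4.95 × 10^-6) = 8.6 × 10^-16
Q < Ksp, so no precipitate of Li3PO4 forms.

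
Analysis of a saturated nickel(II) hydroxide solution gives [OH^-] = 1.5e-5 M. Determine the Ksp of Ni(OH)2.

Ni(OH)2(s) ⇌ Ni^2+ + 2 OH^-
Stoichiometry gives [Ni^2+] = (1/2)[OH^-] = 7.50 x 10^-6 M.
Ksp = [Ni^2+][OH^-]^2
Ksp = 7.50 × 10^-6 × (1.5 x 10^-5)^2 = 1.7 x 10^-15

Ksp = 1.7 × 10^-15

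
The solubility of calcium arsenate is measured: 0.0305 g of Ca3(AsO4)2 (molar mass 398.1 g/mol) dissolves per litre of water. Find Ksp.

Molar solubility s = (3.05 × 10^-2 g/L) / (398.1 g/mol) = 7.661 x 10^-5 M.
Ca3(AsO4)2(s) ⇌ 3 Ca^2+(aq) + 2 AsO4^3-(aq)
With molar solubility s: [Ca^2+] = 3s, [AsO4^3-] = 2s.
Ksp = [Ca^2+]^3[AsO4^3-]^2
Substituting: Ksp = (3s)^3(2s)^2 = 108s^5
Ksp = 108 × (7.661 × 10^-5)^5 = 2.85 × 10^-19

2.85 × 10^-19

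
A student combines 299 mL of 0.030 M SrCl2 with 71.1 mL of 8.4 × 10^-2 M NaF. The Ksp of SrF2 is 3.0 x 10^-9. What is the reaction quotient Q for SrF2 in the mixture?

Total volume = 299 + 71.1 = 370.1 mL.
[Sr^2+] = 3.0 × 10^-2 × (299/370.1) = 2.42 × 10^-2 M
[F^-] = 8.4 × 10^-2 × (71.1/370.1) = 1.61 x 10^-2 M
SrF2(s) ⇌ Sr^2+ + 2 F^-, so Q = [Sr^2+][F^-]^2
Q = (2.42 × 10^-2)(1.61 × 10^-2)^2 = 6.3 × 10^-6
Q > Ksp, so SrF2 will precipitate.

6.3e-6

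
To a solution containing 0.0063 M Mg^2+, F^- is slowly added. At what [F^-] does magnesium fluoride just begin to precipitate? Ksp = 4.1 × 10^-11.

MgF2(s) <=> Mg^2+ + 2 F^-
Ksp = [Mg^2+][F^-]^2
Precipitation begins when Q = Ksp. With [Mg^2+] = 0.0063 M:
4.1 × 10^-11 = (0.0063) × [F^-]^2
[F^-] = (4.1 × 10^-11 / 6.3 × 10^-3)^(1/2) = 8.1 × 10^-5 M

[F^-] = 8.1 x 10^-5 M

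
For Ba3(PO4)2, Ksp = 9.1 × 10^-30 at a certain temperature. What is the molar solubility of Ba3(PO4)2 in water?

Ba3(PO4)2(s) ⇌ 3 Ba^2+(aq) + 2 PO4^3-(aq)
Ksp = [Ba^2+]^3[PO4^3-]^2
If s mol/L of Ba3(PO4)2 dissolves, [Ba^2+] = 3s and [PO4^3-] = 2s.
Ksp = (3s)^3(2s)^2 = 108s^5
s^5 = 9.1 × 10^-30 / 108, so s = 6.1 x 10^-7 M

s = 6.1e-7 M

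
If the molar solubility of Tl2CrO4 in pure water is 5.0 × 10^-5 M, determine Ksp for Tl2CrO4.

Ksp = 5.0 × 10^-13

Tl2CrO4(s) ⇌ 2 Tl^+ + CrO4^2-
Let s = molar solubility. Then [Tl^+] = 2s and [CrO4^2-] = s.
Ksp = [Tl^+]^2[CrO4^2-]
Substituting: Ksp = (2s)^2s = 4s^3
Ksp = 4 × (5.0 × 10^-5)^3 = 5.0 x 10^-13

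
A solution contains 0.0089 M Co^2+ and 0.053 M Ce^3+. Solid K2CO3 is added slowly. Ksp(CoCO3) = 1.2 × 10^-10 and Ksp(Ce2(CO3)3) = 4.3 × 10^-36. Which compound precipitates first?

Ce2(CO3)3

Each salt begins to precipitate when Q = Ksp, i.e. when [CO3^2-] reaches its threshold.
For CoCO3: 1.2 × 10^-10 = 0.0089 × [CO3^2-]  ⇒  [CO3^2-] = 1.3 × 10^-8 M.
For Ce2(CO3)3: 4.3 × 10^-36 = (0.053)^2 × [CO3^2-]^3  ⇒  [CO3^2-] = 1.2 × 10^-11 M.
The salt with the lower threshold [CO3^2-] precipitates first: Ce2(CO3)3.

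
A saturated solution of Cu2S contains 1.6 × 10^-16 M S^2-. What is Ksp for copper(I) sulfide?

Cu2S(s) ⇌ 2 Cu^+(aq) + S^2-(aq)
Stoichiometry gives [Cu^+] = (2/1)[S^2-] = 3.20 × 10^-16 M.
Ksp = [Cu^+]^2[S^2-]
Ksp = (3.20 × 10^-16)^2 × 1.6 x 10^-16 = 1.6 × 10^-47

1.6 x 10^-47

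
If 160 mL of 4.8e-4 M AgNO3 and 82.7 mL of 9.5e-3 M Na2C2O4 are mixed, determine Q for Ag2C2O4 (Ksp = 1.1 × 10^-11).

Total volume = 160 + 82.7 = 242.7 mL.
[Ag^+] = 4.8 x 10^-4 × (160/242.7) = 3.16 × 10^-4 M
[C2O4^2-] = 9.5 × 10^-3 × (82.7/242.7) = 3.24 × 10^-3 M
Ag2C2O4(s) ⇌ 2 Ag^+ + C2O4^2-, so Q = [Ag^+]^2[C2O4^2-]
Q = (3.16 × 10^-4)^2(3.24 x 10^-3) = 3.2 x 10^-10
Q > Ksp, so Ag2C2O4 will precipitate.

Q = 3.2 × 10^-10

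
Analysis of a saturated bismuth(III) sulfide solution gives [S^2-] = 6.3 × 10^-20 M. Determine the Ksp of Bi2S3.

4.4 × 10^-97

Bi2S3(s) ⇌ 2 Bi^3+(aq) + 3 S^2-(aq)
Stoichiometry gives [Bi^3+] = (2/3)[S^2-] = 4.20 × 10^-20 M.
Ksp = [Bi^3+]^2[S^2-]^3
Ksp = (4.20 × 10^-20)^2 × (6.3 x 10^-20)^3 = 4.4 × 10^-97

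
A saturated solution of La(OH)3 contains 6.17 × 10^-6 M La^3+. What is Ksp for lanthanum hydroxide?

La(OH)3(s) <=> La^3+ + 3 OH^-
Stoichiometry gives [OH^-] = (3/1)[La^3+] = 1.851 × 10^-5 M.
Ksp = [La^3+][OH^-]^3
Ksp = 6.17 x 10^-6 × (1.851 × 10^-5)^3 = 3.91 × 10^-20

Ksp ≈ 3.91 x 10^-20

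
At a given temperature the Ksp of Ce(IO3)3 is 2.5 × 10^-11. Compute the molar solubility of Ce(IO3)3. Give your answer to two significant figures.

9.8 × 10^-4 M

Ce(IO3)3(s) <=> Ce^3+(aq) + 3 IO3^-(aq)
Ksp = [Ce^3+][IO3^-]^3
If s mol/L of Ce(IO3)3 dissolves, [Ce^3+] = s and [IO3^-] = 3s.
Substituting: Ksp = s(3s)^3 = 27s^4
s^4 = 2.5 × 10^-11 / 27, so s = 9.8 × 10^-4 M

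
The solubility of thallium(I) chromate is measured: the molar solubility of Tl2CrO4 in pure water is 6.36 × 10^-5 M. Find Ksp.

Tl2CrO4(s) ⇌ 2 Tl^+(aq) + CrO4^2-(aq)
Let s = molar solubility. Then [Tl^+] = 2s and [CrO4^2-] = s.
Ksp = [Tl^+]^2[CrO4^2-]
So Ksp = (2s)^2 × s = 4s^3
With s = 6.36 x 10^-5: Ksp = 1.03 × 10^-12

1.03 × 10^-12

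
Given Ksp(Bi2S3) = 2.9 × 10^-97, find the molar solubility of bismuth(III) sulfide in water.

s = 1.9e-20 M

Bi2S3(s) ⇌ 2 Bi^3+ + 3 S^2-
Ksp = [Bi^3+]^2[S^2-]^3
Let s = molar solubility. Then [Bi^3+] = 2s and [S^2-] = 3s.
So Ksp = (2s)^2 × (3s)^3 = 108s^5
s^5 = 2.9 × 10^-97 / 108, so s = 1.9 x 10^-20 M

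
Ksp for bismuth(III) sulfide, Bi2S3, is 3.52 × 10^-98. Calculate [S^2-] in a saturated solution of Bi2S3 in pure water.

[S^2-] ≈ 3.80 x 10^-20 M

Bi2S3(s) ⇌ 2 Bi^3+(aq) + 3 S^2-(aq)
Ksp = [Bi^3+]^2[S^2-]^3
If s mol/L of Bi2S3 dissolves, [Bi^3+] = 2s and [S^2-] = 3s.
So Ksp = (2s)^2 × (3s)^3 = 108s^5
s^5 = 3.52 × 10^-98 / 108, so s = 1.267 × 10^-20 M
[S^2-] = 3s = 3.80 × 10^-20 M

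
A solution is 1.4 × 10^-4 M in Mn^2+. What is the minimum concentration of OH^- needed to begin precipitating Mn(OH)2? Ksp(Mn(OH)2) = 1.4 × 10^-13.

Mn(OH)2(s) <=> Mn^2+(aq) + 2 OH^-(aq)
Ksp = [Mn^2+][OH^-]^2
Precipitation begins when Q = Ksp. With [Mn^2+] = 1.4 × 10^-4 M:
1.4 × 10^-13 = (1.4 × 10^-4) × [OH^-]^2
[OH^-] = (1.4 × 10^-13 / 1.4 x 10^-4)^(1/2) = 3.2 × 10^-5 M

[OH^-] = 3.2 x 10^-5 M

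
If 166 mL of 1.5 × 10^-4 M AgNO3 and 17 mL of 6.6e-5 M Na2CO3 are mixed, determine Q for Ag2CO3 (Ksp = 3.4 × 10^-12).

1.1e-13

Total volume = 166 + 17 = 183 mL.
[Ag^+] = 1.5 × 10^-4 × (166/183) = 1.36 x 10^-4 M
[CO3^2-] = 6.6 × 10^-5 × (17/183) = 6.13 x 10^-6 M
Ag2CO3(s) ⇌ 2 Ag^+(aq) + CO3^2-(aq), so Q = [Ag^+]^2[CO3^2-]
Q = (1.36 x 10^-4)^2(6.13 × 10^-6) = 1.1 x 10^-13
Q < Ksp, so no precipitate of Ag2CO3 forms.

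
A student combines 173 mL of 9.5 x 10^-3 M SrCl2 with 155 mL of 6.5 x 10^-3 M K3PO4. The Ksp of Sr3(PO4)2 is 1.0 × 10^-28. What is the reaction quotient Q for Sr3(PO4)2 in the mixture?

Total volume = 173 + 155 = 328 mL.
[Sr^2+] = 9.5 × 10^-3 × (173/328) = 5.01 × 10^-3 M
[PO4^3-] = 6.5 × 10^-3 × (155/328) = 3.07 x 10^-3 M
Sr3(PO4)2(s) ⇌ 3 Sr^2+(aq) + 2 PO4^3-(aq), so Q = [Sr^2+]^3[PO4^3-]^2
Q = (5.01 × 10^-3)^3(3.07 × 10^-3)^2 = 1.2 × 10^-12
Q > Ksp, so Sr3(PO4)2 will precipitate.

Q ≈ 1.2 x 10^-12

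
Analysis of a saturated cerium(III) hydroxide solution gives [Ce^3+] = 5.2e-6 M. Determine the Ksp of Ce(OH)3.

Ksp = 2.0 × 10^-20

Ce(OH)3(s) ⇌ Ce^3+(aq) + 3 OH^-(aq)
Stoichiometry gives [OH^-] = (3/1)[Ce^3+] = 1.56 × 10^-5 M.
Ksp = [Ce^3+][OH^-]^3
Ksp = 5.2 x 10^-6 × (1.56 x 10^-5)^3 = 2.0 × 10^-20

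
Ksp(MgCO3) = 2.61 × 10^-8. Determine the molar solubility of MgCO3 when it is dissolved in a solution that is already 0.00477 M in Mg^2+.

s = 5.47e-6 M

MgCO3(s) ⇌ Mg^2+ + CO3^2-
Ksp = [Mg^2+][CO3^2-]
Let s = moles of MgCO3 that dissolve per litre. [Mg^2+] = 0.00477 + s ≈ 0.00477, [CO3^2-] = s (Ksp is small, so little additional dissolves).
Ksp ≈ 0.00477 × s
s = 5.47 × 10^-6 M
Check: s = 5.5 x 10^-6 ≪ 0.00477, so the approximation is valid.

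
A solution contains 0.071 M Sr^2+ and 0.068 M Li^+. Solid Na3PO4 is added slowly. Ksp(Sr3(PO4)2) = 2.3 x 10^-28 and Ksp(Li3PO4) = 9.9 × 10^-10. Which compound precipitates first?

Sr3(PO4)2

Precipitation of each salt starts when its ion product equals its Ksp.
For Sr3(PO4)2: 2.3 x 10^-28 = (0.071)^3 × [PO4^3-]^2  ⇒  [PO4^3-] = 8.0 × 10^-13 M.
For Li3PO4: 9.9 × 10^-10 = (0.068)^3 × [PO4^3-]  ⇒  [PO4^3-] = 3.1 × 10^-6 M.
The salt with the lower threshold [PO4^3-] precipitates first: Sr3(PO4)2.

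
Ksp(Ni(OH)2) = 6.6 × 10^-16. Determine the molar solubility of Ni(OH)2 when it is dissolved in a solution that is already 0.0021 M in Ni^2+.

s = 2.8 × 10^-7 M

Ni(OH)2(s) <=> Ni^2+ + 2 OH^-
Ksp = [Ni^2+][OH^-]^2
Let s = moles of Ni(OH)2 that dissolve per litre. [Ni^2+] = 0.0021 + s ≈ 0.0021, [OH^-] = 2s (since the Ni^2+ already present dominates).
Ksp ≈ 0.0021 × (2s)^2
s = 2.8 × 10^-7 M
Check: s = 2.8 x 10^-7 ≪ 0.0021, so the approximation is valid.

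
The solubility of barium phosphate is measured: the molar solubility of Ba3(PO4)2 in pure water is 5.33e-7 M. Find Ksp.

Ba3(PO4)2(s) ⇌ 3 Ba^2+ + 2 PO4^3-
For each mole of Ba3(PO4)2 that dissolves: [Ba^2+] = 3s, [PO4^3-] = 2s.
Ksp = [Ba^2+]^3[PO4^3-]^2
So Ksp = (3s)^3 × (2s)^2 = 108s^5
Ksp = 108 × (5.33 × 10^-7)^5 = 4.65 x 10^-30

Ksp ≈ 4.65 x 10^-30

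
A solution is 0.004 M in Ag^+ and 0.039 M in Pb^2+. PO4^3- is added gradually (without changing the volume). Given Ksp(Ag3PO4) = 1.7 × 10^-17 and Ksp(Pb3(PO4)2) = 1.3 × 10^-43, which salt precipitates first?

Pb3(PO4)2

Each salt begins to precipitate when Q = Ksp, i.e. when [PO4^3-] reaches its threshold.
For Ag3PO4: 1.7 × 10^-17 = (0.004)^3 × [PO4^3-]  ⇒  [PO4^3-] = 2.7 x 10^-10 M.
For Pb3(PO4)2: 1.3 × 10^-43 = (0.039)^3 × [PO4^3-]^2  ⇒  [PO4^3-] = 4.7 x 10^-20 M.
The salt with the lower threshold [PO4^3-] precipitates first: Pb3(PO4)2.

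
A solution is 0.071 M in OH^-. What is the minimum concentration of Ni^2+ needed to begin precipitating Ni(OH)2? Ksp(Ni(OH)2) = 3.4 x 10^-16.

[Ni^2+] ≈ 6.7 × 10^-14 M

Ni(OH)2(s) ⇌ Ni^2+(aq) + 2 OH^-(aq)
Ksp = [Ni^2+][OH^-]^2
Precipitation begins when Q = Ksp. With [OH^-] = 0.071 M:
3.4 x 10^-16 = (0.071)^2 × [Ni^2+]
[Ni^2+] = (3.4 x 10^-16 / 5.04 × 10^-3) = 6.7 × 10^-14 M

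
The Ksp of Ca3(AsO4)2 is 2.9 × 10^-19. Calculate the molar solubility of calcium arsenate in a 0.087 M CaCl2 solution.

Ca3(AsO4)2(s) <=> 3 Ca^2+(aq) + 2 AsO4^3-(aq)
Ksp = [Ca^2+]^3[AsO4^3-]^2
Let s be the molar solubility in this solution. [Ca^2+] = 0.087 + 3s ≈ 0.087, [AsO4^3-] = 2s (common-ion effect: Ca^2+ is already 0.087 M).
Ksp ≈ (0.087)^3 × (2s)^2
s = 1.0 × 10^-8 M
Check: 3s = 3.1 × 10^-8 ≪ 0.087, so the approximation is valid.

s = 1.0e-8 M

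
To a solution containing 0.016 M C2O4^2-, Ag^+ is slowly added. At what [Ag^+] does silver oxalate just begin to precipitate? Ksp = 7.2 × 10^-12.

[Ag^+] ≈ 2.1 × 10^-5 M

Ag2C2O4(s) <=> 2 Ag^+(aq) + C2O4^2-(aq)
Ksp = [Ag^+]^2[C2O4^2-]
Precipitation begins when Q = Ksp. With [C2O4^2-] = 0.016 M:
7.2 × 10^-12 = (0.016) × [Ag^+]^2
[Ag^+] = (7.2 × 10^-12 / 1.6 x 10^-2)^(1/2) = 2.1 × 10^-5 M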